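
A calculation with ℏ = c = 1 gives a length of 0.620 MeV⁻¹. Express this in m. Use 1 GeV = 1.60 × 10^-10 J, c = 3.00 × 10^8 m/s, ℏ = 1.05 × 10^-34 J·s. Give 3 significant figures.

A length is [E]⁻¹ in ℏ=c=1; restore one factor of ℏc.
1 GeV⁻¹ → ℏc × (1 GeV in J)⁻¹ = 1.97 × 10^-16 m.
Convert the energy scale: 0.620 MeV⁻¹ = 620 GeV⁻¹.
Result: 620 × 1.97 × 10^-16 = 1.22 × 10^-13 m.

1.22 × 10^-13 m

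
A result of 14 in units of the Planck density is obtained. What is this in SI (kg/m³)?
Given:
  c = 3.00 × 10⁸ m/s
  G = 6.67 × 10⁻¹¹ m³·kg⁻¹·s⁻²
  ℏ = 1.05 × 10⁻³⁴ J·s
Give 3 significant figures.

7.28 × 10⁹⁷ kg/m³

One Planck density: ρ_P = c⁵/(ℏG²) = 5.20 × 10⁹⁶ kg/m³.
14 × 5.20 × 10⁹⁶ kg/m³ = 7.28 × 10⁹⁷ kg/m³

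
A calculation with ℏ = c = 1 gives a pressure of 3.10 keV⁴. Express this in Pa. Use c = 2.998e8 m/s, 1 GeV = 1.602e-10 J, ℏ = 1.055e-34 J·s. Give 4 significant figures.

6.453e13 Pa

Pressure is [E]/[L]³ = [E]⁴/(ℏc)³.
1 GeV⁴ → 1/(ℏc)³ × (1 GeV in J)⁴ = 2.082e37 Pa.
Convert the energy scale: 3.10 keV⁴ = 3.10e-24 GeV⁴.
Result: 3.10e-24 × 2.082e37 = 6.453e13 Pa.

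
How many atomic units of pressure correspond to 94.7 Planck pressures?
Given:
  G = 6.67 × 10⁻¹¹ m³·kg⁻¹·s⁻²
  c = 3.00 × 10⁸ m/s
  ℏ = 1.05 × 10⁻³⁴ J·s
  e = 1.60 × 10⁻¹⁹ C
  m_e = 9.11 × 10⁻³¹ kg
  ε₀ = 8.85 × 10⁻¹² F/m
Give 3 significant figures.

Planck pressure: p_P = c⁷/(ℏG²) = 4.68 × 10¹¹³ Pa
atomic unit of pressure: P_au = E_h/a₀³ = m_e⁴e¹⁰/((4πε₀)⁵ℏ⁸) = 3.01 × 10¹³ Pa
94.7 × 4.68 × 10¹¹³ / 3.01 × 10¹³ = 1.47 × 10¹⁰²

1.47 × 10¹⁰²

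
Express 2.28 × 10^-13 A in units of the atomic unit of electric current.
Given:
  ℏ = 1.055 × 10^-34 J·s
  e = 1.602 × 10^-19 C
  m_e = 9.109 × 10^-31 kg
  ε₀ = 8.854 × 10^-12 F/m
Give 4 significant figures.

3.448 × 10^-11

atomic unit of electric current: I_au = e E_h/ℏ = m_e e⁵/((4πε₀)²ℏ³) = 6.612 × 10^-3 A.
2.28 × 10^-13 / 6.612 × 10^-3 = 3.448 × 10^-11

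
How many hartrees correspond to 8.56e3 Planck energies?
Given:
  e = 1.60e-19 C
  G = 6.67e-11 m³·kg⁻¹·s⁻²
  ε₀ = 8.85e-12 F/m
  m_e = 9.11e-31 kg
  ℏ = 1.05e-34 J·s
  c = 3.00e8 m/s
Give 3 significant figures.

3.82e30

Planck energy: E_P = √(ℏc⁵/G) = 1.96e9 J
hartree: E_h = m_e e⁴/(4πε₀ℏ)² = 4.38e-18 J
8.56e3 × 1.96e9 / 4.38e-18 = 3.82e30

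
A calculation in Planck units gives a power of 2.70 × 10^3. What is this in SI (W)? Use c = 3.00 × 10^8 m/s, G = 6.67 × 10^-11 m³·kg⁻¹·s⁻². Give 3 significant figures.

One Planck power: P_P = c⁵/G = 3.64 × 10^52 W.
2.70 × 10^3 × 3.64 × 10^52 W = 9.84 × 10^55 W

9.84 × 10^55 W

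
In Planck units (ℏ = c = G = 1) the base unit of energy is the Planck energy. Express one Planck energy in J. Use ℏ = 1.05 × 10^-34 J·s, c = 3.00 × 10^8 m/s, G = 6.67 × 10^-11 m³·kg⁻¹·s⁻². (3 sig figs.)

E_P = √(ℏc⁵/G)
  = √(3.83 × 10^18)
  = 1.96 × 10^9 J

1.96 × 10^9 J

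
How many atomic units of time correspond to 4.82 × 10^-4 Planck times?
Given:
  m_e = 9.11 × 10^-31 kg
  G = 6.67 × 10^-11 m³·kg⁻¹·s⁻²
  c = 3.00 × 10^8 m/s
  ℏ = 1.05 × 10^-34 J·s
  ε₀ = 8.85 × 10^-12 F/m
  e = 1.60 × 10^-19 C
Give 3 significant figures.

Planck time: t_P = √(ℏG/c⁵) = 5.37 × 10^-44 s
atomic unit of time: τ_au = (4πε₀)²ℏ³/(m_e e⁴) = 2.40 × 10^-17 s
4.82 × 10^-4 × 5.37 × 10^-44 / 2.40 × 10^-17 = 1.08 × 10^-30

1.08 × 10^-30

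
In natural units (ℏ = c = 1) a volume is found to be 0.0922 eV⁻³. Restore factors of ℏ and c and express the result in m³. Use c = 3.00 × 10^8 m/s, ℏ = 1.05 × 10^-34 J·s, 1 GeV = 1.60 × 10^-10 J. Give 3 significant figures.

7.04 × 10^-22 m³

Volume is [L]³ = [E]⁻³·(ℏc)³.
1 GeV⁻³ → (ℏc)³ × (1 GeV in J)⁻³ = 7.63 × 10^-48 m³.
Convert the energy scale: 0.0922 eV⁻³ = 9.22 × 10^25 GeV⁻³.
Result: 9.22 × 10^25 × 7.63 × 10^-48 = 7.04 × 10^-22 m³.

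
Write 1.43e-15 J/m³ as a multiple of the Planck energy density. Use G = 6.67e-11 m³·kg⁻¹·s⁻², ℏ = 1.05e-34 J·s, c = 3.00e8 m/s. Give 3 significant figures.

3.05e-129

Planck energy density: u_P = c⁷/(ℏG²) = 4.68e113 J/m³.
1.43e-15 / 4.68e113 = 3.05e-129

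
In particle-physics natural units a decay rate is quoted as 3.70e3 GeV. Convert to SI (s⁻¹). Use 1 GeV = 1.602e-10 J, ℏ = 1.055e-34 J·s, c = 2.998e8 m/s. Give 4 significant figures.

5.618e27 s⁻¹

A rate is [E]/ℏ; divide by ℏ.
1 GeV → 1/ℏ × (1 GeV in J) = 1.518e24 s⁻¹.
Result: 3.70e3 × 1.518e24 = 5.618e27 s⁻¹.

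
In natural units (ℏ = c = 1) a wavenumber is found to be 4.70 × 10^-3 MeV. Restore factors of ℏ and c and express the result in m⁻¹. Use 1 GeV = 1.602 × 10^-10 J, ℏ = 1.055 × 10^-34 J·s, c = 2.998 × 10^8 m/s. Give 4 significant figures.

Inverse length is [E]/(ℏc).
1 GeV → 1/(ℏc) × (1 GeV in J) = 5.065 × 10^15 m⁻¹.
Convert the energy scale: 4.70 × 10^-3 MeV = 4.70 × 10^-6 GeV.
Result: 4.70 × 10^-6 × 5.065 × 10^15 = 2.381 × 10^10 m⁻¹.

2.381 × 10^10 m⁻¹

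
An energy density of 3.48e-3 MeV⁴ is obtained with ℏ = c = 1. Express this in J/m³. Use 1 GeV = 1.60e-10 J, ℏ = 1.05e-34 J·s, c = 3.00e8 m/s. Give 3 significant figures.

[E]/[L]³ = [E]⁴/(ℏc)³; restore (ℏc)⁻³.
1 GeV⁴ → 1/(ℏc)³ × (1 GeV in J)⁴ = 2.10e37 J/m³.
Convert the energy scale: 3.48e-3 MeV⁴ = 3.48e-15 GeV⁴.
Result: 3.48e-15 × 2.10e37 = 7.30e22 J/m³.

7.30e22 J/m³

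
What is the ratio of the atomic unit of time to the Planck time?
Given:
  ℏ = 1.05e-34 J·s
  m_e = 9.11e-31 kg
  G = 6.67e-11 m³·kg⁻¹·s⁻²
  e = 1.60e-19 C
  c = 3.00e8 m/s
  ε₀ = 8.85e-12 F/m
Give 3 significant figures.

atomic unit of time: τ_au = (4πε₀)²ℏ³/(m_e e⁴) = 2.40e-17 s
Planck time: t_P = √(ℏG/c⁵) = 5.37e-44 s
ratio = 2.40e-17 / 5.37e-44 = 4.47e26

4.47e26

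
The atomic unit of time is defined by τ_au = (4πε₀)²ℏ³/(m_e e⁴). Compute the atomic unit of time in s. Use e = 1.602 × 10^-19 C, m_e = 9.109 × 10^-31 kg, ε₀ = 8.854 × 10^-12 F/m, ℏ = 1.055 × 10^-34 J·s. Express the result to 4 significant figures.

2.423 × 10^-17 s

τ_au = (4πε₀)²ℏ³/(m_e e⁴)
E_h = 4.354 × 10^-18 J
ℏ/E_h = 2.423 × 10^-17 s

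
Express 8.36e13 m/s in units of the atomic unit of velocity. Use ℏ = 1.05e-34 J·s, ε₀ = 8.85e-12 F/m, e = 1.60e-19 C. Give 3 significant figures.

atomic unit of velocity: v_au = e²/(4πε₀ℏ) = 2.19e6 m/s.
8.36e13 / 2.19e6 = 3.81e7

3.81e7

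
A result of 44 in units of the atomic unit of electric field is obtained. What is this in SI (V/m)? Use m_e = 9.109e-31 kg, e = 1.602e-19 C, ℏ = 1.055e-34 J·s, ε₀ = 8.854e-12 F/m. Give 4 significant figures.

One atomic unit of electric field: E_au = E_h/(e a₀) = m_e²e⁵/((4πε₀)³ℏ⁴) = 5.131e11 V/m.
44 × 5.131e11 V/m = 2.258e13 V/m

2.258e13 V/m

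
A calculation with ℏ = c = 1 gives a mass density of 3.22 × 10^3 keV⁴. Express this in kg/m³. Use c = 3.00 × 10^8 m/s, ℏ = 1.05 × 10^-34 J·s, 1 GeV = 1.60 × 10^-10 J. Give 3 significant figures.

Mass density is [E]/(c²[L]³) = [E]⁴/(ℏ³c⁵).
1 GeV⁴ → 1/(ℏ³c⁵) × (1 GeV in J)⁴ = 2.33 × 10^20 kg/m³.
Convert the energy scale: 3.22 × 10^3 keV⁴ = 3.22 × 10^-21 GeV⁴.
Result: 3.22 × 10^-21 × 2.33 × 10^20 = 0.750 kg/m³.

0.750 kg/m³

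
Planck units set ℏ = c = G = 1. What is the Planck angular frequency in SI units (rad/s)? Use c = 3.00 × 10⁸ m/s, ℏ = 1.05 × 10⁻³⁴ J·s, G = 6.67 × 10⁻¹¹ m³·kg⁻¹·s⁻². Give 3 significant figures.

1.86 × 10⁴³ rad/s

From ℏ = c = G = 1 the angular frequency scale is ω_P = √(c⁵/(ℏG)).
  = √(3.47 × 10⁸⁶)
  = 1.86 × 10⁴³ rad/s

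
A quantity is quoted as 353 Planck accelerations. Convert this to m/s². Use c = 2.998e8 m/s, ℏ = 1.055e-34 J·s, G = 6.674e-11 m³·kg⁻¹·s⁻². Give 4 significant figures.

One Planck acceleration: a_P = √(c⁷/(ℏG)) = 5.560e51 m/s².
353 × 5.560e51 m/s² = 1.963e54 m/s²

1.963e54 m/s²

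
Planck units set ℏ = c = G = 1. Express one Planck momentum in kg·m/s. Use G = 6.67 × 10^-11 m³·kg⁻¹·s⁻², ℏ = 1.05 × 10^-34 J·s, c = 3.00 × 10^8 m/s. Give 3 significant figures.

6.52 kg·m/s

The unique combination of the constants set to 1 with dimensions of momentum is p_P = √(ℏc³/G).
  = √(42.5)
  = 6.52 kg·m/s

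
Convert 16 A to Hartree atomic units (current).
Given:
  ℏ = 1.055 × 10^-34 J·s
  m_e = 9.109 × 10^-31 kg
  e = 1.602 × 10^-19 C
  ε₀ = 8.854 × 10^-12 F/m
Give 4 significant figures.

atomic unit of electric current: I_au = e E_h/ℏ = m_e e⁵/((4πε₀)²ℏ³) = 6.612 × 10^-3 A.
16 / 6.612 × 10^-3 = 2.420 × 10^3

2.420 × 10^3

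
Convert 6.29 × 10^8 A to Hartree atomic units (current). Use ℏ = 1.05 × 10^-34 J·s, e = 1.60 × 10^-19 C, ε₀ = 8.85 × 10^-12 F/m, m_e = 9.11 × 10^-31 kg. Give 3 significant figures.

atomic unit of electric current: I_au = e E_h/ℏ = m_e e⁵/((4πε₀)²ℏ³) = 6.67 × 10^-3 A.
6.29 × 10^8 / 6.67 × 10^-3 = 9.43 × 10^10

9.43 × 10^10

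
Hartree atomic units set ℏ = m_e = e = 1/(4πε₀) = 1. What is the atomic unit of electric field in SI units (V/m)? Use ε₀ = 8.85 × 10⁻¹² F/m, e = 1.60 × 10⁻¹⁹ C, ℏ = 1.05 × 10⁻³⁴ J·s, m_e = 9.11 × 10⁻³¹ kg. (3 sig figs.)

From ℏ = m_e = e = 1/(4πε₀) = 1 the electric field scale is E_au = E_h/(e a₀) = m_e²e⁵/((4πε₀)³ℏ⁴).
E_h = 4.38 × 10⁻¹⁸ J
a₀ = 5.26 × 10⁻¹¹ m
E_h/(e·a₀) = 5.20 × 10¹¹ V/m

5.20 × 10¹¹ V/m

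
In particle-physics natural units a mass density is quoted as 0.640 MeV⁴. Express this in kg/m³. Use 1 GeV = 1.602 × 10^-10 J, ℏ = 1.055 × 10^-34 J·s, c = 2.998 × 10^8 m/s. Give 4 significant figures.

Mass density is [E]/(c²[L]³) = [E]⁴/(ℏ³c⁵).
1 GeV⁴ → 1/(ℏ³c⁵) × (1 GeV in J)⁴ = 2.316 × 10^20 kg/m³.
Convert the energy scale: 0.640 MeV⁴ = 6.40 × 10^-13 GeV⁴.
Result: 6.40 × 10^-13 × 2.316 × 10^20 = 1.482 × 10^8 kg/m³.

1.482 × 10^8 kg/m³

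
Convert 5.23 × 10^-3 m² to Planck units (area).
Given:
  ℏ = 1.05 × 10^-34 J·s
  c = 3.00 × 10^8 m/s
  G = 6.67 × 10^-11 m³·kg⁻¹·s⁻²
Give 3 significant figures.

Planck area: A_P = ℏG/c³ = 2.59 × 10^-70 m².
5.23 × 10^-3 / 2.59 × 10^-70 = 2.02 × 10^67

2.02 × 10^67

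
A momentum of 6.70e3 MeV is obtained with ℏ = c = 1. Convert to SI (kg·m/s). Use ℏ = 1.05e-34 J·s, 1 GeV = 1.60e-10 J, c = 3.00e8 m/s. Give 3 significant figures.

3.57e-18 kg·m/s

Momentum is [E]/c; divide by c.
1 GeV → 1/c × (1 GeV in J) = 5.33e-19 kg·m/s.
Convert the energy scale: 6.70e3 MeV = 6.70 GeV.
Result: 6.70 × 5.33e-19 = 3.57e-18 kg·m/s.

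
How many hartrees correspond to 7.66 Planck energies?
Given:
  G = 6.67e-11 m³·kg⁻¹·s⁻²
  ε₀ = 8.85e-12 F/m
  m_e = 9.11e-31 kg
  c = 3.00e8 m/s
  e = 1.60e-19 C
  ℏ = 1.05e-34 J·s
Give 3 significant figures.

3.42e27

Planck energy: E_P = √(ℏc⁵/G) = 1.96e9 J
hartree: E_h = m_e e⁴/(4πε₀ℏ)² = 4.38e-18 J
7.66 × 1.96e9 / 4.38e-18 = 3.42e27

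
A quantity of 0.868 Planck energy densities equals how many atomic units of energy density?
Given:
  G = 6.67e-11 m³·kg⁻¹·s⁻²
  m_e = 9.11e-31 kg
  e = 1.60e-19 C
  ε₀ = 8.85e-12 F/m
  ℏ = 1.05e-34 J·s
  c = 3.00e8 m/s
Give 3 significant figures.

1.35e100

Planck energy density: u_P = c⁷/(ℏG²) = 4.68e113 J/m³
atomic unit of energy density: u_au = E_h/a₀³ = m_e⁴e¹⁰/((4πε₀)⁵ℏ⁸) = 3.01e13 J/m³
0.868 × 4.68e113 / 3.01e13 = 1.35e100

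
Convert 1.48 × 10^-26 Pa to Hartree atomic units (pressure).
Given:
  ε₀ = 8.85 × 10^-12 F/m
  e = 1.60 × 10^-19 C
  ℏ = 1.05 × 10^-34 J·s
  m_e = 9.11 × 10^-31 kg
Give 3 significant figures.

4.91 × 10^-40

atomic unit of pressure: P_au = E_h/a₀³ = m_e⁴e¹⁰/((4πε₀)⁵ℏ⁸) = 3.01 × 10^13 Pa.
1.48 × 10^-26 / 3.01 × 10^13 = 4.91 × 10^-40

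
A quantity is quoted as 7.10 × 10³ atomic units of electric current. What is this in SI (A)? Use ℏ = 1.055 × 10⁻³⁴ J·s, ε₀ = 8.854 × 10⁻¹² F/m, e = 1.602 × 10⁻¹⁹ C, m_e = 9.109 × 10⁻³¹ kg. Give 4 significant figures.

One atomic unit of electric current: I_au = e E_h/ℏ = m_e e⁵/((4πε₀)²ℏ³) = 6.612 × 10⁻³ A.
7.10 × 10³ × 6.612 × 10⁻³ A = 46.94 A

46.94 A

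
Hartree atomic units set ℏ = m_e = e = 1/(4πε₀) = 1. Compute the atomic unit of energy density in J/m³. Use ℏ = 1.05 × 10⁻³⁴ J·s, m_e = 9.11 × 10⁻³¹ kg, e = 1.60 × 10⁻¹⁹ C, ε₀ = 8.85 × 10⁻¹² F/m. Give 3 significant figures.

3.01 × 10¹³ J/m³

From ℏ = m_e = e = 1/(4πε₀) = 1 the energy density scale is u_au = E_h/a₀³ = m_e⁴e¹⁰/((4πε₀)⁵ℏ⁸).
E_h = 4.38 × 10⁻¹⁸ J
a₀ = 5.26 × 10⁻¹¹ m
E_h/a₀³ = 3.01 × 10¹³ J/m³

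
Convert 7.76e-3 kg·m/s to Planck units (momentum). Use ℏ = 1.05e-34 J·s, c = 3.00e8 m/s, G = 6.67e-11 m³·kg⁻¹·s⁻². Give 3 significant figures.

1.19e-3

Planck momentum: p_P = √(ℏc³/G) = 6.52 kg·m/s.
7.76e-3 / 6.52 = 1.19e-3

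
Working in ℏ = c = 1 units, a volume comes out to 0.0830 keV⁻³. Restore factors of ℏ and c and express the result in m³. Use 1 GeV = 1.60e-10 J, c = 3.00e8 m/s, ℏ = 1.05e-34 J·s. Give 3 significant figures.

Volume is [L]³ = [E]⁻³·(ℏc)³.
1 GeV⁻³ → (ℏc)³ × (1 GeV in J)⁻³ = 7.63e-48 m³.
Convert the energy scale: 0.0830 keV⁻³ = 8.30e16 GeV⁻³.
Result: 8.30e16 × 7.63e-48 = 6.33e-31 m³.

6.33e-31 m³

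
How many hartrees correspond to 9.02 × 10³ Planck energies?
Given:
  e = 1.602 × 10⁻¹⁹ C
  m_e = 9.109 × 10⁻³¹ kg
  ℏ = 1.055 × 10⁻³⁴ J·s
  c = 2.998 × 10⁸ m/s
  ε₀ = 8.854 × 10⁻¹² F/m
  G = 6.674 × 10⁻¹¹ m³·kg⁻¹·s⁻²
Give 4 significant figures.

Planck energy: E_P = √(ℏc⁵/G) = 1.957 × 10⁹ J
hartree: E_h = m_e e⁴/(4πε₀ℏ)² = 4.354 × 10⁻¹⁸ J
9.02 × 10³ × 1.957 × 10⁹ / 4.354 × 10⁻¹⁸ = 4.053 × 10³⁰

4.053 × 10³⁰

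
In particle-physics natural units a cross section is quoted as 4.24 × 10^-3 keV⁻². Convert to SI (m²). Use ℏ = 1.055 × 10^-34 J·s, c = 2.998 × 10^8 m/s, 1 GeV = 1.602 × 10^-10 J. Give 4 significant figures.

1.653 × 10^-22 m²

Area is [L]² = [E]⁻²·(ℏc)²; restore (ℏc)².
1 GeV⁻² → (ℏc)² × (1 GeV in J)⁻² = 3.898 × 10^-32 m².
Convert the energy scale: 4.24 × 10^-3 keV⁻² = 4.24 × 10^9 GeV⁻².
Result: 4.24 × 10^9 × 3.898 × 10^-32 = 1.653 × 10^-22 m².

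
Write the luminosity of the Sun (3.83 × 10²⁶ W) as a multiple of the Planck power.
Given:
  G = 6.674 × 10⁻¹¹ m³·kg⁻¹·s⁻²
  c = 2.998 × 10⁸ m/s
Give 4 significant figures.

Planck power: P_P = c⁵/G = 3.629 × 10⁵² W.
3.83 × 10²⁶ / 3.629 × 10⁵² = 1.055 × 10⁻²⁶

1.055 × 10⁻²⁶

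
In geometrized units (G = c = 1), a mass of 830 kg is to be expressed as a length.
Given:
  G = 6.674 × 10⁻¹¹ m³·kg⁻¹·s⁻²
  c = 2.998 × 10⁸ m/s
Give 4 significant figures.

6.163 × 10⁻²⁵ m

In G = c = 1 units mass has dimensions of length; the conversion factor is G/c².
830 kg × (G/c²) = 6.163 × 10⁻²⁵ m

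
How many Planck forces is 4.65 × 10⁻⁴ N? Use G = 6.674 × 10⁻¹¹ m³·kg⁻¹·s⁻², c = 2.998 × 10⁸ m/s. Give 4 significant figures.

3.842 × 10⁻⁴⁸

Planck force: F_P = c⁴/G = 1.210 × 10⁴⁴ N.
4.65 × 10⁻⁴ / 1.210 × 10⁴⁴ = 3.842 × 10⁻⁴⁸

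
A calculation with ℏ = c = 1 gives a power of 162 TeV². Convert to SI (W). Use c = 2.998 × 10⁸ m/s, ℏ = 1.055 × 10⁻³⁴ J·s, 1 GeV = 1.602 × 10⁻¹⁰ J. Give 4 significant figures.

3.941 × 10²² W

Power is [E]/[T] = [E]²/ℏ.
1 GeV² → 1/ℏ × (1 GeV in J)² = 2.433 × 10¹⁴ W.
Convert the energy scale: 162 TeV² = 1.62 × 10⁸ GeV².
Result: 1.62 × 10⁸ × 2.433 × 10¹⁴ = 3.941 × 10²² W.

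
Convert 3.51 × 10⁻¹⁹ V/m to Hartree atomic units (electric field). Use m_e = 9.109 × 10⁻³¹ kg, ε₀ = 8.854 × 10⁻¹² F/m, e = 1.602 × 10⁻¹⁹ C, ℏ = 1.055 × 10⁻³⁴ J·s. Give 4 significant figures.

6.841 × 10⁻³¹

atomic unit of electric field: E_au = E_h/(e a₀) = m_e²e⁵/((4πε₀)³ℏ⁴) = 5.131 × 10¹¹ V/m.
3.51 × 10⁻¹⁹ / 5.131 × 10¹¹ = 6.841 × 10⁻³¹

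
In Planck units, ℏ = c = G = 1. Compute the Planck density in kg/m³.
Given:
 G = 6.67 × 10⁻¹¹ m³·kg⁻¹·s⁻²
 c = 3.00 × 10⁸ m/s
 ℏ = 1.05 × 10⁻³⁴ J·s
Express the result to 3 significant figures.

5.20 × 10⁹⁶ kg/m³

From ℏ = c = G = 1 the density scale is ρ_P = c⁵/(ℏG²).
  = 2.43 × 10⁴² / 4.67 × 10⁻⁵⁵
  = 5.20 × 10⁹⁶ kg/m³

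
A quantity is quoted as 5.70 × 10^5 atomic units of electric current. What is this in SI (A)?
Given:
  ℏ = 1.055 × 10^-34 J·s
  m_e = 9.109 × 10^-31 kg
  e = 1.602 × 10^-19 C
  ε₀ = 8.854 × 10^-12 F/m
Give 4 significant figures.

One atomic unit of electric current: I_au = e E_h/ℏ = m_e e⁵/((4πε₀)²ℏ³) = 6.612 × 10^-3 A.
5.70 × 10^5 × 6.612 × 10^-3 A = 3.769 × 10^3 A

3.769 × 10^3 A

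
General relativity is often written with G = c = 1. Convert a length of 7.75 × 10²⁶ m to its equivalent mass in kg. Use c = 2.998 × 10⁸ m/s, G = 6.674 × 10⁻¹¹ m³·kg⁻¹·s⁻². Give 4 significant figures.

1.044 × 10⁵⁴ kg

Length → mass via c²/G.
7.75 × 10²⁶ m × (c²/G) = 1.044 × 10⁵⁴ kg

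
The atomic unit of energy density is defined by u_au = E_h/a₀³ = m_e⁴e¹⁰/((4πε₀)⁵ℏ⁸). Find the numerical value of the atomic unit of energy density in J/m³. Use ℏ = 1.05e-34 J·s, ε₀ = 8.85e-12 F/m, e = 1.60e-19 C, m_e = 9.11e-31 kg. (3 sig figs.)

u_au = E_h/a₀³ = m_e⁴e¹⁰/((4πε₀)⁵ℏ⁸)
E_h = 4.38e-18 J
a₀ = 5.26e-11 m
E_h/a₀³ = 3.01e13 J/m³

3.01e13 J/m³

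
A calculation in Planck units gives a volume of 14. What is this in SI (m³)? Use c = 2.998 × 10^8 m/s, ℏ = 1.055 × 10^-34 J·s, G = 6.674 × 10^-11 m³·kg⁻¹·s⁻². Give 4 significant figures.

One Planck volume: V_P = (ℏG/c³)^(3/2) = 4.224 × 10^-105 m³.
14 × 4.224 × 10^-105 m³ = 5.913 × 10^-104 m³

5.913 × 10^-104 m³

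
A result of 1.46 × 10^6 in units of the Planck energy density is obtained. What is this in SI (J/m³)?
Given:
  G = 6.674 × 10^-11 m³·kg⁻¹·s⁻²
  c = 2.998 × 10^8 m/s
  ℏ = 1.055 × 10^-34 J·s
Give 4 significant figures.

One Planck energy density: u_P = c⁷/(ℏG²) = 4.632 × 10^113 J/m³.
1.46 × 10^6 × 4.632 × 10^113 J/m³ = 6.763 × 10^119 J/m³

6.763 × 10^119 J/m³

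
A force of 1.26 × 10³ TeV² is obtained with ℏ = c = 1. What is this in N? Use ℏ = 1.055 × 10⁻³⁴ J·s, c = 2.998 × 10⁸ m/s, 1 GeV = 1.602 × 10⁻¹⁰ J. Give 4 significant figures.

1.022 × 10¹⁵ N

Force is [E]/[L] = [E]²/(ℏc); restore (ℏc)⁻¹.
1 GeV² → 1/(ℏc) × (1 GeV in J)² = 8.114 × 10⁵ N.
Convert the energy scale: 1.26 × 10³ TeV² = 1.26 × 10⁹ GeV².
Result: 1.26 × 10⁹ × 8.114 × 10⁵ = 1.022 × 10¹⁵ N.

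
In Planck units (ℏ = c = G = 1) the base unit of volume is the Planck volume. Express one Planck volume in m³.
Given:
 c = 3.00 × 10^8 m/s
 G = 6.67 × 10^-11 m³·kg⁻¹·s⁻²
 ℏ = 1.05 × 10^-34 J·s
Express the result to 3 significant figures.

4.18 × 10^-105 m³

V_P = (ℏG/c³)^(3/2)
  = √(1.75 × 10^-209)
  = 4.18 × 10^-105 m³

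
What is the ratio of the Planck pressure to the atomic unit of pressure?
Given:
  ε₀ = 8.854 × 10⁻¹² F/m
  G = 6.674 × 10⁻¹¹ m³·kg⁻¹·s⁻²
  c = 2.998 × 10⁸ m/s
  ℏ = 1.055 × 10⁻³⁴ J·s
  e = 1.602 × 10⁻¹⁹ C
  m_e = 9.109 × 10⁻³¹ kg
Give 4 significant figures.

Planck pressure: p_P = c⁷/(ℏG²) = 4.632 × 10¹¹³ Pa
atomic unit of pressure: P_au = E_h/a₀³ = m_e⁴e¹⁰/((4πε₀)⁵ℏ⁸) = 2.929 × 10¹³ Pa
ratio = 4.632 × 10¹¹³ / 2.929 × 10¹³ = 1.581 × 10¹⁰⁰

1.581 × 10¹⁰⁰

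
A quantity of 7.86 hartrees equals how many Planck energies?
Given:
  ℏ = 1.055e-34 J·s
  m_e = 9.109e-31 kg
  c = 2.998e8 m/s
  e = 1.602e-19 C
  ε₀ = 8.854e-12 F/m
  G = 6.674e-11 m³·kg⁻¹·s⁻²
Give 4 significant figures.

1.749e-26

hartree: E_h = m_e e⁴/(4πε₀ℏ)² = 4.354e-18 J
Planck energy: E_P = √(ℏc⁵/G) = 1.957e9 J
7.86 × 4.354e-18 / 1.957e9 = 1.749e-26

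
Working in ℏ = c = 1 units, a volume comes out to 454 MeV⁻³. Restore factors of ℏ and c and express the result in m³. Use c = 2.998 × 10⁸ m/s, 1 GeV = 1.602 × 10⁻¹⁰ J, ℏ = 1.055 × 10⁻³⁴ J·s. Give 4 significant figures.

3.494 × 10⁻³⁶ m³

Volume is [L]³ = [E]⁻³·(ℏc)³.
1 GeV⁻³ → (ℏc)³ × (1 GeV in J)⁻³ = 7.696 × 10⁻⁴⁸ m³.
Convert the energy scale: 454 MeV⁻³ = 4.54 × 10¹¹ GeV⁻³.
Result: 4.54 × 10¹¹ × 7.696 × 10⁻⁴⁸ = 3.494 × 10⁻³⁶ m³.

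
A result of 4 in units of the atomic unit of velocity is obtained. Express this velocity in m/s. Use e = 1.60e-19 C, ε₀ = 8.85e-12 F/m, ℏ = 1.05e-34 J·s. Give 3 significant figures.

8.77e6 m/s

One atomic unit of velocity: v_au = e²/(4πε₀ℏ) = 2.19e6 m/s.
4 × 2.19e6 m/s = 8.77e6 m/s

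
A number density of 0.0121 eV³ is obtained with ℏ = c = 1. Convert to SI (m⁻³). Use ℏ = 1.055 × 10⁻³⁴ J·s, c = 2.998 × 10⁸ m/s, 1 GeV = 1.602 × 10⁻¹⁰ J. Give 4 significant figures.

1.572 × 10¹⁸ m⁻³

Number density is [L]⁻³ = [E]³/(ℏc)³.
1 GeV³ → 1/(ℏc)³ × (1 GeV in J)³ = 1.299 × 10⁴⁷ m⁻³.
Convert the energy scale: 0.0121 eV³ = 1.21 × 10⁻²⁹ GeV³.
Result: 1.21 × 10⁻²⁹ × 1.299 × 10⁴⁷ = 1.572 × 10¹⁸ m⁻³.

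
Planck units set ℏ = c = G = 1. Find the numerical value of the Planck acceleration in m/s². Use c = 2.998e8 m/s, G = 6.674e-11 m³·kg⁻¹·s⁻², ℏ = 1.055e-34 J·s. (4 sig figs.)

5.560e51 m/s²

Dimensional analysis gives a_P = √(c⁷/(ℏG)).
  = √(3.092e103)
  = 5.560e51 m/s²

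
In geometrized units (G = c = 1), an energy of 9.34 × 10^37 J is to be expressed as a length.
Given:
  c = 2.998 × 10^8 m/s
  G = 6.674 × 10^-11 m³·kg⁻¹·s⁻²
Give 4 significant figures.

Energy → length via G/c⁴.
9.34 × 10^37 J × (G/c⁴) = 7.716 × 10^-7 m

7.716 × 10^-7 m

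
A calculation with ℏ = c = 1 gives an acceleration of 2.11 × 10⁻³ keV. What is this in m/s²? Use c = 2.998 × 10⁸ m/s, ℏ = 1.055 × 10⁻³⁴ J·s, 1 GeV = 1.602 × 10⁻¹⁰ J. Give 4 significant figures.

Acceleration is [L]/[T]² = c·[E]/ℏ.
1 GeV → c/ℏ × (1 GeV in J) = 4.552 × 10³² m/s².
Convert the energy scale: 2.11 × 10⁻³ keV = 2.11 × 10⁻⁹ GeV.
Result: 2.11 × 10⁻⁹ × 4.552 × 10³² = 9.606 × 10²³ m/s².

9.606 × 10²³ m/s²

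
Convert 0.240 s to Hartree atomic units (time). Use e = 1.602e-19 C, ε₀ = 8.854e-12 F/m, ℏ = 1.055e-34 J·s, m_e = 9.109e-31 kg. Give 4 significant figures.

atomic unit of time: τ_au = (4πε₀)²ℏ³/(m_e e⁴) = 2.423e-17 s.
0.240 / 2.423e-17 = 9.905e15

9.905e15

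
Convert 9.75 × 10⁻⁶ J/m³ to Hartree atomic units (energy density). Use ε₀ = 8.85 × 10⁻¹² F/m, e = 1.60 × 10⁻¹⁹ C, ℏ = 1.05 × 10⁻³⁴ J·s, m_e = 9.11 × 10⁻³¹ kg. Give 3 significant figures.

3.24 × 10⁻¹⁹

atomic unit of energy density: u_au = E_h/a₀³ = m_e⁴e¹⁰/((4πε₀)⁵ℏ⁸) = 3.01 × 10¹³ J/m³.
9.75 × 10⁻⁶ / 3.01 × 10¹³ = 3.24 × 10⁻¹⁹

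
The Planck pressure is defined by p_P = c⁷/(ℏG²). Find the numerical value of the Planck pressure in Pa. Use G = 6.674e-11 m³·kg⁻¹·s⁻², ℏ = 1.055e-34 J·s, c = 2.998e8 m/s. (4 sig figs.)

4.632e113 Pa

p_P = c⁷/(ℏG²)
  = 2.177e59 / 4.699e-55
  = 4.632e113 Pa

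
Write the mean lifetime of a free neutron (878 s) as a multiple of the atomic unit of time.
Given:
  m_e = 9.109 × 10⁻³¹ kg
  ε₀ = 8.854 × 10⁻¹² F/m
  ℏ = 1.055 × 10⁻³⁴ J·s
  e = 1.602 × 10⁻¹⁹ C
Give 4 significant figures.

3.624 × 10¹⁹

atomic unit of time: τ_au = (4πε₀)²ℏ³/(m_e e⁴) = 2.423 × 10⁻¹⁷ s.
878 / 2.423 × 10⁻¹⁷ = 3.624 × 10¹⁹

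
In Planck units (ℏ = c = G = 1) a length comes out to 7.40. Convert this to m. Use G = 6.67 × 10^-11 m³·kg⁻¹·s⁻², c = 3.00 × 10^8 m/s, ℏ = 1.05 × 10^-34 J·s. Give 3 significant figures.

1.19 × 10^-34 m

One Planck length: ℓ_P = √(ℏG/c³) = 1.61 × 10^-35 m.
7.40 × 1.61 × 10^-35 m = 1.19 × 10^-34 m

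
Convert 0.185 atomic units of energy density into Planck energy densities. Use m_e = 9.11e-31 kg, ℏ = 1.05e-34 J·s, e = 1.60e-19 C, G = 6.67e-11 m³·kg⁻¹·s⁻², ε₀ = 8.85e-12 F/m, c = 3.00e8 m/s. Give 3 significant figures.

atomic unit of energy density: u_au = E_h/a₀³ = m_e⁴e¹⁰/((4πε₀)⁵ℏ⁸) = 3.01e13 J/m³
Planck energy density: u_P = c⁷/(ℏG²) = 4.68e113 J/m³
0.185 × 3.01e13 / 4.68e113 = 1.19e-101

1.19e-101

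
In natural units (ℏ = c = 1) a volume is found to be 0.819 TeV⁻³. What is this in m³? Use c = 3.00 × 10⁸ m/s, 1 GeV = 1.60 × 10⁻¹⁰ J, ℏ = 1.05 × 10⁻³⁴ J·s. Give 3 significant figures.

6.25 × 10⁻⁵⁷ m³

Volume is [L]³ = [E]⁻³·(ℏc)³.
1 GeV⁻³ → (ℏc)³ × (1 GeV in J)⁻³ = 7.63 × 10⁻⁴⁸ m³.
Convert the energy scale: 0.819 TeV⁻³ = 8.19 × 10⁻¹⁰ GeV⁻³.
Result: 8.19 × 10⁻¹⁰ × 7.63 × 10⁻⁴⁸ = 6.25 × 10⁻⁵⁷ m³.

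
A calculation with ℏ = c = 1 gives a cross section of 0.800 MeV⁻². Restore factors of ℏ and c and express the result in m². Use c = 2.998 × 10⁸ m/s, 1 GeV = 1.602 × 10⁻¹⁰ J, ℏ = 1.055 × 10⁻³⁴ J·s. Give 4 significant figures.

3.118 × 10⁻²⁶ m²

Area is [L]² = [E]⁻²·(ℏc)²; restore (ℏc)².
1 GeV⁻² → (ℏc)² × (1 GeV in J)⁻² = 3.898 × 10⁻³² m².
Convert the energy scale: 0.800 MeV⁻² = 8.00 × 10⁵ GeV⁻².
Result: 8.00 × 10⁵ × 3.898 × 10⁻³² = 3.118 × 10⁻²⁶ m².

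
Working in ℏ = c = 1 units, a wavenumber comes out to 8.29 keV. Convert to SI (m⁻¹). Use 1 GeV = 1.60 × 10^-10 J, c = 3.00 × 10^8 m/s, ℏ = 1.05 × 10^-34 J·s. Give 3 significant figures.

4.21 × 10^10 m⁻¹

Inverse length is [E]/(ℏc).
1 GeV → 1/(ℏc) × (1 GeV in J) = 5.08 × 10^15 m⁻¹.
Convert the energy scale: 8.29 keV = 8.29 × 10^-6 GeV.
Result: 8.29 × 10^-6 × 5.08 × 10^15 = 4.21 × 10^10 m⁻¹.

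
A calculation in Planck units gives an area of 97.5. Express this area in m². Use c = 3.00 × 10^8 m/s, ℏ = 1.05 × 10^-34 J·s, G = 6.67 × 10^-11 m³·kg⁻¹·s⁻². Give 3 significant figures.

2.53 × 10^-68 m²

One Planck area: A_P = ℏG/c³ = 2.59 × 10^-70 m².
97.5 × 2.59 × 10^-70 m² = 2.53 × 10^-68 m²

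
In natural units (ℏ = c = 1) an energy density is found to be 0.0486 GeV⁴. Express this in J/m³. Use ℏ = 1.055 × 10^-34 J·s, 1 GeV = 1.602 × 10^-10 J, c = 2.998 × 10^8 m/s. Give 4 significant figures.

[E]/[L]³ = [E]⁴/(ℏc)³; restore (ℏc)⁻³.
1 GeV⁴ → 1/(ℏc)³ × (1 GeV in J)⁴ = 2.082 × 10^37 J/m³.
Result: 0.0486 × 2.082 × 10^37 = 1.012 × 10^36 J/m³.

1.012 × 10^36 J/m³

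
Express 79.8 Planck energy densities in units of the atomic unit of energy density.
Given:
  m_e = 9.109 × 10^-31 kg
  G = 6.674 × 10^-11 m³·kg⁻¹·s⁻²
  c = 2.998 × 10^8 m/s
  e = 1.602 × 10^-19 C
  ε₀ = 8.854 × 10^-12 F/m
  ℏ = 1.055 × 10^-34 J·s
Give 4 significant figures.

1.262 × 10^102

Planck energy density: u_P = c⁷/(ℏG²) = 4.632 × 10^113 J/m³
atomic unit of energy density: u_au = E_h/a₀³ = m_e⁴e¹⁰/((4πε₀)⁵ℏ⁸) = 2.929 × 10^13 J/m³
79.8 × 4.632 × 10^113 / 2.929 × 10^13 = 1.262 × 10^102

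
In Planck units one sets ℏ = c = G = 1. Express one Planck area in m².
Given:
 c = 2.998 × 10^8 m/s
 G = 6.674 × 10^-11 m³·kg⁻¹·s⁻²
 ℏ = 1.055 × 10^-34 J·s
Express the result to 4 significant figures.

2.613 × 10^-70 m²

A_P = ℏG/c³
  = 7.041 × 10^-45 / 2.695 × 10^25
  = 2.613 × 10^-70 m²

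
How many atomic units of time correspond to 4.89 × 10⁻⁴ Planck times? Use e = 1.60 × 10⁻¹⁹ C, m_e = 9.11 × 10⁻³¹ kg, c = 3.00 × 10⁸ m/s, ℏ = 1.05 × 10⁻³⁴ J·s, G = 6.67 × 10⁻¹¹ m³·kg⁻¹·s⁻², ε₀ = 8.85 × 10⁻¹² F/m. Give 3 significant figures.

1.09 × 10⁻³⁰

Planck time: t_P = √(ℏG/c⁵) = 5.37 × 10⁻⁴⁴ s
atomic unit of time: τ_au = (4πε₀)²ℏ³/(m_e e⁴) = 2.40 × 10⁻¹⁷ s
4.89 × 10⁻⁴ × 5.37 × 10⁻⁴⁴ / 2.40 × 10⁻¹⁷ = 1.09 × 10⁻³⁰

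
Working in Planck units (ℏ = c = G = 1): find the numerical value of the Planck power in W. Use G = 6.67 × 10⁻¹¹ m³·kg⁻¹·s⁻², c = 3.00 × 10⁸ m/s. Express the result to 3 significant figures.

Dimensional analysis gives P_P = c⁵/G.
  = 2.43 × 10⁴² / 6.67 × 10⁻¹¹
  = 3.64 × 10⁵² W

3.64 × 10⁵² W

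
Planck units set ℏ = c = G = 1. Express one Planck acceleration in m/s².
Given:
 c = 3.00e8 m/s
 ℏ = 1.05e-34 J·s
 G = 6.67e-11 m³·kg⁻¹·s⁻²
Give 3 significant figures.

From ℏ = c = G = 1 the acceleration scale is a_P = √(c⁷/(ℏG)).
  = √(3.12e103)
  = 5.59e51 m/s²

5.59e51 m/s²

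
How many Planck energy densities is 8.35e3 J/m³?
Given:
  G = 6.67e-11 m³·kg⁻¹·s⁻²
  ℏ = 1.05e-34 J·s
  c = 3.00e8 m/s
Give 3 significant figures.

1.78e-110

Planck energy density: u_P = c⁷/(ℏG²) = 4.68e113 J/m³.
8.35e3 / 4.68e113 = 1.78e-110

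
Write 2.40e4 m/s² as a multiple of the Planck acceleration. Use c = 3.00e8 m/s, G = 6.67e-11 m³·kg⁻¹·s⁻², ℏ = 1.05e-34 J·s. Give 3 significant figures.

4.29e-48

Planck acceleration: a_P = √(c⁷/(ℏG)) = 5.59e51 m/s².
2.40e4 / 5.59e51 = 4.29e-48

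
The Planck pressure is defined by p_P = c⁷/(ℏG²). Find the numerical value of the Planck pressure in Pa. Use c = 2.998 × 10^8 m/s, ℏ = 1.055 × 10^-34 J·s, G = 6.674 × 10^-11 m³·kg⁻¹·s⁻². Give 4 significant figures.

4.632 × 10^113 Pa

p_P = c⁷/(ℏG²)
  = 2.177 × 10^59 / 4.699 × 10^-55
  = 4.632 × 10^113 Pa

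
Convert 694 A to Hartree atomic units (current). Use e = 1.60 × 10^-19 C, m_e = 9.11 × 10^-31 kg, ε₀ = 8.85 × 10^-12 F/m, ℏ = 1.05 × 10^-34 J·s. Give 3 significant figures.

atomic unit of electric current: I_au = e E_h/ℏ = m_e e⁵/((4πε₀)²ℏ³) = 6.67 × 10^-3 A.
694 / 6.67 × 10^-3 = 1.04 × 10^5

1.04 × 10^5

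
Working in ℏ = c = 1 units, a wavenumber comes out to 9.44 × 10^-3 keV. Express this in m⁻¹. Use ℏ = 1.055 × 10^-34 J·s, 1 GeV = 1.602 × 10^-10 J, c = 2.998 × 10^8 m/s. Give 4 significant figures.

4.781 × 10^7 m⁻¹

Inverse length is [E]/(ℏc).
1 GeV → 1/(ℏc) × (1 GeV in J) = 5.065 × 10^15 m⁻¹.
Convert the energy scale: 9.44 × 10^-3 keV = 9.44 × 10^-9 GeV.
Result: 9.44 × 10^-9 × 5.065 × 10^15 = 4.781 × 10^7 m⁻¹.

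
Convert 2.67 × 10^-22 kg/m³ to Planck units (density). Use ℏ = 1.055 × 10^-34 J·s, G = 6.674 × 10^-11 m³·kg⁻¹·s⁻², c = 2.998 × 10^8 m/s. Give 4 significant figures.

5.181 × 10^-119

Planck density: ρ_P = c⁵/(ℏG²) = 5.154 × 10^96 kg/m³.
2.67 × 10^-22 / 5.154 × 10^96 = 5.181 × 10^-119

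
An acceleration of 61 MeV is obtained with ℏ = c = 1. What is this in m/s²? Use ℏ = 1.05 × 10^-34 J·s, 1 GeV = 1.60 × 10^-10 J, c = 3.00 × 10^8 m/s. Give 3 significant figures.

2.79 × 10^31 m/s²

Acceleration is [L]/[T]² = c·[E]/ℏ.
1 GeV → c/ℏ × (1 GeV in J) = 4.57 × 10^32 m/s².
Convert the energy scale: 61 MeV = 0.0610 GeV.
Result: 0.0610 × 4.57 × 10^32 = 2.79 × 10^31 m/s².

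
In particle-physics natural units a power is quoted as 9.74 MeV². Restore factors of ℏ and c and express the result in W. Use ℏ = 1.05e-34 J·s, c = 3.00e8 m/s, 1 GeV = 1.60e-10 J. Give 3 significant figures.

2.37e9 W

Power is [E]/[T] = [E]²/ℏ.
1 GeV² → 1/ℏ × (1 GeV in J)² = 2.44e14 W.
Convert the energy scale: 9.74 MeV² = 9.74e-6 GeV².
Result: 9.74e-6 × 2.44e14 = 2.37e9 W.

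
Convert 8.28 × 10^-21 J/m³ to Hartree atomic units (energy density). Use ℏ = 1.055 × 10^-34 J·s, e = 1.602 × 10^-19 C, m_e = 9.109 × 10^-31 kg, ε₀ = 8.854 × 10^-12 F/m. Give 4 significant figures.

atomic unit of energy density: u_au = E_h/a₀³ = m_e⁴e¹⁰/((4πε₀)⁵ℏ⁸) = 2.929 × 10^13 J/m³.
8.28 × 10^-21 / 2.929 × 10^13 = 2.827 × 10^-34

2.827 × 10^-34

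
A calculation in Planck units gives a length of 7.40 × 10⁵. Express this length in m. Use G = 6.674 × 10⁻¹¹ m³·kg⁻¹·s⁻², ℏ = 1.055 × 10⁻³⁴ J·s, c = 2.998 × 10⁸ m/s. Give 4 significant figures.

1.196 × 10⁻²⁹ m

One Planck length: ℓ_P = √(ℏG/c³) = 1.616 × 10⁻³⁵ m.
7.40 × 10⁵ × 1.616 × 10⁻³⁵ m = 1.196 × 10⁻²⁹ m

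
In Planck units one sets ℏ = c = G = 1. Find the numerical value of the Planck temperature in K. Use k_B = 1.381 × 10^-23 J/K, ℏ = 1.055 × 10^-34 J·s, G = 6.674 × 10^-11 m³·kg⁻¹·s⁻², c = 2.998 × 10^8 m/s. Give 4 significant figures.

1.417 × 10^32 K

T_P = √(ℏc⁵/G) / k_B
  = √(3.828 × 10^18) × 7.241 × 10^22
  = 1.417 × 10^32 K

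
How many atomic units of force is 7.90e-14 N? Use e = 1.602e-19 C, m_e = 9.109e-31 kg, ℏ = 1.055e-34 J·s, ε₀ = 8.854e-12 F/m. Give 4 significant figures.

9.611e-7

atomic unit of force: F_au = E_h/a₀ = m_e²e⁶/((4πε₀)³ℏ⁴) = 8.220e-8 N.
7.90e-14 / 8.220e-8 = 9.611e-7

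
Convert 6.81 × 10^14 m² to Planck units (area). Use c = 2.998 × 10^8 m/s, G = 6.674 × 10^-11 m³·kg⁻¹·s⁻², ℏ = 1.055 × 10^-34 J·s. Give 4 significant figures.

2.606 × 10^84

Planck area: A_P = ℏG/c³ = 2.613 × 10^-70 m².
6.81 × 10^14 / 2.613 × 10^-70 = 2.606 × 10^84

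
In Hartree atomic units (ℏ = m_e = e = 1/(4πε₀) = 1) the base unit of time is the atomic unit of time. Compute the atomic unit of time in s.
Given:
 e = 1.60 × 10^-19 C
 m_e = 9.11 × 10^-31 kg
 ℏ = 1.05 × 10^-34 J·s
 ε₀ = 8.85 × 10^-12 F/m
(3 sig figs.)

τ_au = (4πε₀)²ℏ³/(m_e e⁴)
E_h = 4.38 × 10^-18 J
ℏ/E_h = 2.40 × 10^-17 s

2.40 × 10^-17 s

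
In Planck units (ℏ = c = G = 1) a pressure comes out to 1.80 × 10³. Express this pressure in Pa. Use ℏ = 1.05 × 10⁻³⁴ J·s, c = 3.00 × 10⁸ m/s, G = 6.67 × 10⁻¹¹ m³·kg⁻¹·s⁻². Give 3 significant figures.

One Planck pressure: p_P = c⁷/(ℏG²) = 4.68 × 10¹¹³ Pa.
1.80 × 10³ × 4.68 × 10¹¹³ Pa = 8.43 × 10¹¹⁶ Pa

8.43 × 10¹¹⁶ Pa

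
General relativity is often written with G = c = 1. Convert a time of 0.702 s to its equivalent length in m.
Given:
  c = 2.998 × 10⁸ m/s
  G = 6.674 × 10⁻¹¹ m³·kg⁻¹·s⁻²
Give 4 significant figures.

Time → length via c.
0.702 s × (c) = 2.105 × 10⁸ m

2.105 × 10⁸ m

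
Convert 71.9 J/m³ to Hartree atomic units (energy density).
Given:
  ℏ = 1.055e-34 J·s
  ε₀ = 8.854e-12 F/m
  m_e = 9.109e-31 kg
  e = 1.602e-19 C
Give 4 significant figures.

2.455e-12

atomic unit of energy density: u_au = E_h/a₀³ = m_e⁴e¹⁰/((4πε₀)⁵ℏ⁸) = 2.929e13 J/m³.
71.9 / 2.929e13 = 2.455e-12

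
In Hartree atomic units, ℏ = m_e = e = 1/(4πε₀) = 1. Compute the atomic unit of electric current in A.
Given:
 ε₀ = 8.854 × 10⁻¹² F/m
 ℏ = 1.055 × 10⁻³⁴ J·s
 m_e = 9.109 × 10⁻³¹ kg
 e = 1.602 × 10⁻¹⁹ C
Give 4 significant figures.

The unique combination of the constants set to 1 with dimensions of current is I_au = e E_h/ℏ = m_e e⁵/((4πε₀)²ℏ³).
E_h = 4.354 × 10⁻¹⁸ J
e·E_h/ℏ = 6.612 × 10⁻³ A

6.612 × 10⁻³ A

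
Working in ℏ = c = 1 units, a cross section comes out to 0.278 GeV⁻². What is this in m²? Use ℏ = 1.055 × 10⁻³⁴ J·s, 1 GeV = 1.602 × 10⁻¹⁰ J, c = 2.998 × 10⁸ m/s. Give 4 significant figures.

1.084 × 10⁻³² m²

Area is [L]² = [E]⁻²·(ℏc)²; restore (ℏc)².
1 GeV⁻² → (ℏc)² × (1 GeV in J)⁻² = 3.898 × 10⁻³² m².
Result: 0.278 × 3.898 × 10⁻³² = 1.084 × 10⁻³² m².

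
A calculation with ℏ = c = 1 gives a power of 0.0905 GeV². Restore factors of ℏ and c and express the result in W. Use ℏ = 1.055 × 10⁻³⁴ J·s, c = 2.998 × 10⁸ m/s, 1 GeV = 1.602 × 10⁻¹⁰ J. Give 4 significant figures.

Power is [E]/[T] = [E]²/ℏ.
1 GeV² → 1/ℏ × (1 GeV in J)² = 2.433 × 10¹⁴ W.
Result: 0.0905 × 2.433 × 10¹⁴ = 2.202 × 10¹³ W.

2.202 × 10¹³ W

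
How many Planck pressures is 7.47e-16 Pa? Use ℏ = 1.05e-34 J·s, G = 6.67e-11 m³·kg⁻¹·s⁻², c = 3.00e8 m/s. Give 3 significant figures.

1.60e-129

Planck pressure: p_P = c⁷/(ℏG²) = 4.68e113 Pa.
7.47e-16 / 4.68e113 = 1.60e-129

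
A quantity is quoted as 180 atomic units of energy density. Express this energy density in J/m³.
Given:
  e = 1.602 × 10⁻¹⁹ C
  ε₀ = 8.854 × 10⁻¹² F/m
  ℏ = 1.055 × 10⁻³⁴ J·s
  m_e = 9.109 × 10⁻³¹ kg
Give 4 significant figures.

5.272 × 10¹⁵ J/m³

One atomic unit of energy density: u_au = E_h/a₀³ = m_e⁴e¹⁰/((4πε₀)⁵ℏ⁸) = 2.929 × 10¹³ J/m³.
180 × 2.929 × 10¹³ J/m³ = 5.272 × 10¹⁵ J/m³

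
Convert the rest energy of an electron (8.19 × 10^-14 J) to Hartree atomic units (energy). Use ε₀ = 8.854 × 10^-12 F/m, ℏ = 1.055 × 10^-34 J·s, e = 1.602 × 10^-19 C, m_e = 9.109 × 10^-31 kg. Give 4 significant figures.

1.881 × 10^4

hartree: E_h = m_e e⁴/(4πε₀ℏ)² = 4.354 × 10^-18 J.
8.19 × 10^-14 / 4.354 × 10^-18 = 1.881 × 10^4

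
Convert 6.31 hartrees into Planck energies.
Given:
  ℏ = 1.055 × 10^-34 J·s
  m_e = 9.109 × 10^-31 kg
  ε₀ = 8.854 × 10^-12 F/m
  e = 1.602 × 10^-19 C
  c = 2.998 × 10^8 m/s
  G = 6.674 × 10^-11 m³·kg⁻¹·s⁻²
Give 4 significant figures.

1.404 × 10^-26

hartree: E_h = m_e e⁴/(4πε₀ℏ)² = 4.354 × 10^-18 J
Planck energy: E_P = √(ℏc⁵/G) = 1.957 × 10^9 J
6.31 × 4.354 × 10^-18 / 1.957 × 10^9 = 1.404 × 10^-26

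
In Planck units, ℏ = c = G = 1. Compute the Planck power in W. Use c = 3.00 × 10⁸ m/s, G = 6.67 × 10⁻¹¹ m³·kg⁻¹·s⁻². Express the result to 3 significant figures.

3.64 × 10⁵² W

Dimensional analysis gives P_P = c⁵/G.
  = 2.43 × 10⁴² / 6.67 × 10⁻¹¹
  = 3.64 × 10⁵² W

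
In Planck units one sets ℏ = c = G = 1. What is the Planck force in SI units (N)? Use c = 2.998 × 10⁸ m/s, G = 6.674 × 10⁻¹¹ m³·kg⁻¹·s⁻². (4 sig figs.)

F_P = c⁴/G
  = 8.078 × 10³³ / 6.674 × 10⁻¹¹
  = 1.210 × 10⁴⁴ N

1.210 × 10⁴⁴ N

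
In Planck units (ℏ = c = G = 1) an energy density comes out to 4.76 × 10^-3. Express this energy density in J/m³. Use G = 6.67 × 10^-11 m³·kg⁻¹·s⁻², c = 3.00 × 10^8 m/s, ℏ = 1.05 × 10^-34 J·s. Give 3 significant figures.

One Planck energy density: u_P = c⁷/(ℏG²) = 4.68 × 10^113 J/m³.
4.76 × 10^-3 × 4.68 × 10^113 J/m³ = 2.23 × 10^111 J/m³

2.23 × 10^111 J/m³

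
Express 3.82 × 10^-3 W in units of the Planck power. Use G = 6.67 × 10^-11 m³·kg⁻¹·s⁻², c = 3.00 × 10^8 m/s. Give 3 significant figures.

1.05 × 10^-55

Planck power: P_P = c⁵/G = 3.64 × 10^52 W.
3.82 × 10^-3 / 3.64 × 10^52 = 1.05 × 10^-55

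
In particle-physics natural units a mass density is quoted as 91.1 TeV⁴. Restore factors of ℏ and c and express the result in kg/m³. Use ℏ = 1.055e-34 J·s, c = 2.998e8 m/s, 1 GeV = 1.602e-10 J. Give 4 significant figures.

2.110e34 kg/m³

Mass density is [E]/(c²[L]³) = [E]⁴/(ℏ³c⁵).
1 GeV⁴ → 1/(ℏ³c⁵) × (1 GeV in J)⁴ = 2.316e20 kg/m³.
Convert the energy scale: 91.1 TeV⁴ = 9.11e13 GeV⁴.
Result: 9.11e13 × 2.316e20 = 2.110e34 kg/m³.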